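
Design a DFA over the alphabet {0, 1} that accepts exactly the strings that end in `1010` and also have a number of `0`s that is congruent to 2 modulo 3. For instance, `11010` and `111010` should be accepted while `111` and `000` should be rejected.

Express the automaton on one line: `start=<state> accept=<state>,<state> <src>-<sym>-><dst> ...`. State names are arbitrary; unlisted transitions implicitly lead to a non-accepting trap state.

Handle the two conditions separately and then intersect. One (5 states) tracks how much of the suffix `1010` has currently been matched; the other (3 states) tracks the count of `0`s modulo 3. Each combined state is a pair, one component from each; accept when both components accept. After merging equivalent states the machine shrinks.
With 7 states:
        0   1  
>  q0   q1  q2 
   q1   q3  q1 
   q2   q4  q2 
   q3   q0  q3 
   q4   q3  q5 
   q5   q6  q1 
 * q6   q0  q3 
(> = start, * = accepting)

start=q0 accept=q6 q0-0->q1 q0-1->q2 q1-0->q3 q1-1->q1 q2-0->q4 q2-1->q2 q3-0->q0 q3-1->q3 q4-0->q3 q4-1->q5 q5-0->q6 q5-1->q1 q6-0->q0 q6-1->q3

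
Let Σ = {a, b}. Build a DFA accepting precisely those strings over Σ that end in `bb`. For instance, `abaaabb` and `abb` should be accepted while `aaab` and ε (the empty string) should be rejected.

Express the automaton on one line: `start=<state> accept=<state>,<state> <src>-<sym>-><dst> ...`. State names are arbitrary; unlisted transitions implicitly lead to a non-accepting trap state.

start=q0 accept=q2 q0-a->q0 q0-b->q1 q1-a->q0 q1-b->q2 q2-a->q0 q2-b->q2

Let each state record the length of the longest suffix of the input read so far that is also a prefix of `bb`. q1 means the last symbol is `b`; q2 means the last 2 symbols are `bb`. Accept only at q2, where the string currently ends in `bb`.
A 3-state machine:
        a   b  
>  q0   q0  q1 
   q1   q0  q2 
 * q2   q0  q2 
(> = start, * = accepting)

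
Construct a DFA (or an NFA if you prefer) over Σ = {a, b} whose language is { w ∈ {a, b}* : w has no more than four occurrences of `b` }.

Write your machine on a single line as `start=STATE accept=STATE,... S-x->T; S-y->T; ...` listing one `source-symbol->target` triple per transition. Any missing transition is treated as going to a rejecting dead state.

start=q0; accept=q0,q1,q2,q3,q4; q0-a->q0; q0-b->q1; q1-a->q1; q1-b->q2; q2-a->q2; q2-b->q3; q3-a->q3; q3-b->q4; q4-a->q4; q4-b->q5; q5-a->q5; q5-b->q5

Only the number of `b`s matters, and only up to 5. Make a chain q0 → q1 → q2 → q3 → q4 → q5 advanced by each `b` (with q5 absorbing); every other symbol self-loops. The accepting set is {q0, q1, q2, q3, q4}.
A 6-state machine:
        a   b  
>* q0   q0  q1 
 * q1   q1  q2 
 * q2   q2  q3 
 * q3   q3  q4 
 * q4   q4  q5 
   q5   q5  q5 
(> = start, * = accepting)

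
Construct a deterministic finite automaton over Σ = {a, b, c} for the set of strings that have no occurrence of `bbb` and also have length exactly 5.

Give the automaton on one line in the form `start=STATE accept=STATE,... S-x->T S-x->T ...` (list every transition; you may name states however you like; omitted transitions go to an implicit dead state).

Run two small machines in parallel and take their product. One (4 states) tracks partial matches of the forbidden pattern `bbb`; the other (7 states) tracks the input length, saturating at 6. Each combined state is a pair, one component from each; accept when both components accept.
With 22 states:
          a    b    c  
>  s0     s1   s2   s1 
   s1     s3   s4   s3 
   s2     s3   s5   s3 
   s3     s6   s7   s6 
   s4     s6   s8   s6 
   s5     s6   s9   s6 
   s6    s10  s11  s10 
   s7    s10  s12  s10 
   s8    s10  s13  s10 
   s9    s13  s13  s13 
   s10   s14  s15  s14 
   s11   s14  s16  s14 
   s12   s14  s17  s14 
   s13   s17  s17  s17 
 * s14   s18  s19  s18 
 * s15   s18  s20  s18 
 * s16   s18  s21  s18 
   s17   s21  s21  s21 
   s18   s18  s19  s18 
   s19   s18  s20  s18 
   s20   s18  s21  s18 
   s21   s21  s21  s21 
(> = start, * = accepting)

start=s0 accept=s14,s15,s16 s0-a->s1 s0-b->s2 s0-c->s1 s1-a->s3 s1-b->s4 s1-c->s3 s2-a->s3 s2-b->s5 s2-c->s3 s3-a->s6 s3-b->s7 s3-c->s6 s4-a->s6 s4-b->s8 s4-c->s6 s5-a->s6 s5-b->s9 s5-c->s6 s6-a->s10 s6-b->s11 s6-c->s10 s7-a->s10 s7-b->s12 s7-c->s10 s8-a->s10 s8-b->s13 s8-c->s10 s9-a->s13 s9-b->s13 s9-c->s13 s10-a->s14 s10-b->s15 s10-c->s14 s11-a->s14 s11-b->s16 s11-c->s14 s12-a->s14 s12-b->s17 s12-c->s14 s13-a->s17 s13-b->s17 s13-c->s17 s14-a->s18 s14-b->s19 s14-c->s18 s15-a->s18 s15-b->s20 s15-c->s18 s16-a->s18 s16-b->s21 s16-c->s18 s17-a->s21 s17-b->s21 s17-c->s21 s18-a->s18 s18-b->s19 s18-c->s18 s19-a->s18 s19-b->s20 s19-c->s18 s20-a->s18 s20-b->s21 s20-c->s18 s21-a->s21 s21-b->s21 s21-c->s21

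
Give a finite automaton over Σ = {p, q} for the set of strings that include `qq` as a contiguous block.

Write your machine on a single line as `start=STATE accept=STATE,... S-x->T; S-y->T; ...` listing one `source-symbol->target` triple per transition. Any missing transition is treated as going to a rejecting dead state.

start=A; accept=C; A-p->A; A-q->B; B-p->A; B-q->C; C-p->C; C-q->C

Track how much of `qq` has been matched so far: state A is no progress, C is the absorbing accept state reached once `qq` has occurred. Intermediate states record partial matches; on a mismatch, fall back to the longest reusable overlap.
       p  q 
>  A   A  B 
   B   A  C 
 * C   C  C 
(> = start, * = accepting)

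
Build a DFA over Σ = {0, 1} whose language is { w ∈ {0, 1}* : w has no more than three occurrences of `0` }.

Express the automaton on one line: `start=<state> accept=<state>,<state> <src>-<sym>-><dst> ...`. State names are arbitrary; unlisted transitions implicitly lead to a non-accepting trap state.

Count `0`s, saturating at 4: states S0 through S3 mean 0 through 3 `0`s seen; S4 means more than 3. Each `0` increments (capped at S4); other symbols loop. Accept from {S0, S1, S2, S3}.
        0   1  
>* S0   S1  S0 
 * S1   S2  S1 
 * S2   S3  S2 
 * S3   S4  S3 
   S4   S4  S4 
(> = start, * = accepting)

start=S0 accept=S0,S1,S2,S3 S0-0->S1 S0-1->S0 S1-0->S2 S1-1->S1 S2-0->S3 S2-1->S2 S3-0->S4 S3-1->S3 S4-0->S4 S4-1->S4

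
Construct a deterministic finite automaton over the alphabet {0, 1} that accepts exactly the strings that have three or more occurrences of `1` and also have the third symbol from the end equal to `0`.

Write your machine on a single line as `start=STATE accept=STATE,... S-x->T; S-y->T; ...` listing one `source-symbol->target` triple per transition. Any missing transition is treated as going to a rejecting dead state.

Build one automaton per condition and run them in lockstep. The first has 5 states tracking the count of `1`s, saturating at 4; the second has 15 states tracking the last 3 symbols read. A product state is a pair (one from each), accepting exactly when both do. After merging equivalent states the machine shrinks.
With 15 states:
          0    1  
>  q0     q0   q1 
   q1     q2   q3 
   q2     q2   q4 
   q3     q5   q6 
   q4     q5   q7 
   q5     q8   q9 
   q6    q10   q6 
 * q7    q10   q6 
   q8     q8  q11 
   q9    q12   q7 
   q10   q13   q9 
 * q11   q12   q7 
 * q12   q13   q9 
   q13   q14  q11 
 * q14   q14  q11 
(> = start, * = accepting)

start=q0; accept=q7,q11,q12,q14; q0-0->q0; q0-1->q1; q1-0->q2; q1-1->q3; q2-0->q2; q2-1->q4; q3-0->q5; q3-1->q6; q4-0->q5; q4-1->q7; q5-0->q8; q5-1->q9; q6-0->q10; q6-1->q6; q7-0->q10; q7-1->q6; q8-0->q8; q8-1->q11; q9-0->q12; q9-1->q7; q10-0->q13; q10-1->q9; q11-0->q12; q11-1->q7; q12-0->q13; q12-1->q9; q13-0->q14; q13-1->q11; q14-0->q14; q14-1->q11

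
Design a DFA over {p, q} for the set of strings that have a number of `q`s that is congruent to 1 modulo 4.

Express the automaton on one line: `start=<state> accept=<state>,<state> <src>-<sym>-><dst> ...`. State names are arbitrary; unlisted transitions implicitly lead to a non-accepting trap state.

Keep the running count of `q`s modulo 4: each `q` advances along the cycle s0 → s1 → s2 → s3 → s0 while other symbols loop. Accept at s1.
A 4-state machine:
        p   q  
>  s0   s0  s1 
 * s1   s1  s2 
   s2   s2  s3 
   s3   s3  s0 
(> = start, * = accepting)

start=s0 accept=s1 s0-p->s0 s0-q->s1 s1-p->s1 s1-q->s2 s2-p->s2 s2-q->s3 s3-p->s3 s3-q->s0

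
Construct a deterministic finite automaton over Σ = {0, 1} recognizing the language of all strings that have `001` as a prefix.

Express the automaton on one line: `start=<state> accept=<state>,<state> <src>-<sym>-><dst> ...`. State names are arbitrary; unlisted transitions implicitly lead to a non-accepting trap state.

Walk along `001` while the input agrees: from A take `0` to B, and so on. Any deviation drops to the rejecting sink E. Once D is reached the prefix is confirmed and every continuation is accepted.
5 states suffice.
       0  1 
>  A   B  E 
   B   C  E 
   C   E  D 
 * D   D  D 
   E   E  E 
(> = start, * = accepting)

start=A accept=D A-0->B A-1->E B-0->C B-1->E C-0->E C-1->D D-0->D D-1->D E-0->E E-1->E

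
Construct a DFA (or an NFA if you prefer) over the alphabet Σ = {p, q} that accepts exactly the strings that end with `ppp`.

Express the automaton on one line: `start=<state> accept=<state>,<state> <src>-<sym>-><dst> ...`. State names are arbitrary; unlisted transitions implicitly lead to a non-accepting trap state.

Let each state record the length of the longest suffix of the input read so far that is also a prefix of `ppp`. s1 means the last symbol is `p`; s2 means the last 2 symbols are `pp`; s3 means the last 3 symbols are `ppp`. Accept only at s3, where the string currently ends in `ppp`.
4 states suffice.
        p   q  
>  s0   s1  s0 
   s1   s2  s0 
   s2   s3  s0 
 * s3   s3  s0 
(> = start, * = accepting)

start=s0 accept=s3 s0-p->s1 s0-q->s0 s1-p->s2 s1-q->s0 s2-p->s3 s2-q->s0 s3-p->s3 s3-q->s0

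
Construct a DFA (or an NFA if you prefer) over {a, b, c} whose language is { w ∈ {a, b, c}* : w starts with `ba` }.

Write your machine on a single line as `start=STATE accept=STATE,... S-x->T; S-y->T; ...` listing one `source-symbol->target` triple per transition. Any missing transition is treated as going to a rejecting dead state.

Walk along `ba` while the input agrees: from s0 take `b` to s1, and so on. Any deviation drops to the rejecting sink s3. Once s2 is reached the prefix is confirmed and every continuation is accepted.
4 states suffice.
        a   b   c  
>  s0   s3  s1  s3 
   s1   s2  s3  s3 
 * s2   s2  s2  s2 
   s3   s3  s3  s3 
(> = start, * = accepting)

start=s0; accept=s2; s0-a->s3; s0-b->s1; s0-c->s3; s1-a->s2; s1-b->s3; s1-c->s3; s2-a->s2; s2-b->s2; s2-c->s2; s3-a->s3; s3-b->s3; s3-c->s3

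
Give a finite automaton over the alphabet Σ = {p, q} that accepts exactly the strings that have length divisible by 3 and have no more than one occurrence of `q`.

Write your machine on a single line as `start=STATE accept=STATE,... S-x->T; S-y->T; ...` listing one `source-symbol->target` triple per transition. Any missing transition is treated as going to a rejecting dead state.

Run two small machines in parallel and take their product. The first has 3 states tracking the input length modulo 3; the second has 3 states tracking the count of `q`s, saturating at 2. A product state is a pair (one from each), accepting exactly when both do.
With 9 states:
       p  q 
>* A   B  C 
   B   D  E 
   C   E  F 
   D   A  G 
   E   G  H 
   F   H  H 
 * G   C  I 
   H   I  I 
   I   F  F 
(> = start, * = accepting)

start=A; accept=A,G; A-p->B; A-q->C; B-p->D; B-q->E; C-p->E; C-q->F; D-p->A; D-q->G; E-p->G; E-q->H; F-p->H; F-q->H; G-p->C; G-q->I; H-p->I; H-q->I; I-p->F; I-q->F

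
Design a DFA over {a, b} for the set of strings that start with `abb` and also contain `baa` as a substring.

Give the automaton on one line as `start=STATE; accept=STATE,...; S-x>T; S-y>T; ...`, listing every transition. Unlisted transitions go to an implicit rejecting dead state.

Run two small machines in parallel and take their product. The first has 5 states tracking whether the input so far still matches the prefix `abb`; the second has 4 states tracking whether and how much of `baa` has been seen. A product state is a pair (one from each), accepting exactly when both do.
10 states suffice.
        a   b  
>  q0   q1  q2 
   q1   q3  q4 
   q2   q5  q2 
   q3   q3  q2 
   q4   q5  q6 
   q5   q7  q2 
   q6   q8  q6 
   q7   q7  q7 
   q8   q9  q6 
 * q9   q9  q9 
(> = start, * = accepting)

start=q0; accept=q9; q0-a>q1; q0-b>q2; q1-a>q3; q1-b>q4; q2-a>q5; q2-b>q2; q3-a>q3; q3-b>q2; q4-a>q5; q4-b>q6; q5-a>q7; q5-b>q2; q6-a>q8; q6-b>q6; q7-a>q7; q7-b>q7; q8-a>q9; q8-b>q6; q9-a>q9; q9-b>q9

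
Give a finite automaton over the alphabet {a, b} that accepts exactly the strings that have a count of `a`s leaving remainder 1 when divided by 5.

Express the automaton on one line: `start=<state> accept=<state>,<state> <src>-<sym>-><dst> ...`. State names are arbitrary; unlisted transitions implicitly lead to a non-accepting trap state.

Keep the running count of `a`s modulo 5: each `a` advances along the cycle s0 → s1 → s2 → s3 → s4 → s0 while other symbols loop. Accept at s1.
5 states suffice.
        a   b  
>  s0   s1  s0 
 * s1   s2  s1 
   s2   s3  s2 
   s3   s4  s3 
   s4   s0  s4 
(> = start, * = accepting)

start=s0 accept=s1 s0-a->s1 s0-b->s0 s1-a->s2 s1-b->s1 s2-a->s3 s2-b->s2 s3-a->s4 s3-b->s3 s4-a->s0 s4-b->s4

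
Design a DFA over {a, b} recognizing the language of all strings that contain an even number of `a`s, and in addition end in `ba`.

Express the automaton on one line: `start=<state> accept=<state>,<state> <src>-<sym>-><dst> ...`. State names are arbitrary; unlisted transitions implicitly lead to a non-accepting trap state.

start=s0 accept=s5 s0-a->s1 s0-b->s2 s1-a->s0 s1-b->s3 s2-a->s4 s2-b->s2 s3-a->s5 s3-b->s3 s4-a->s0 s4-b->s3 s5-a->s1 s5-b->s2

Handle the two conditions separately and then intersect. The first has 2 states tracking the count of `a`s modulo 2; the second has 3 states tracking how much of the suffix `ba` has currently been matched. A product state is a pair (one from each), accepting exactly when both do.
6 states suffice.
        a   b  
>  s0   s1  s2 
   s1   s0  s3 
   s2   s4  s2 
   s3   s5  s3 
   s4   s0  s3 
 * s5   s1  s2 
(> = start, * = accepting)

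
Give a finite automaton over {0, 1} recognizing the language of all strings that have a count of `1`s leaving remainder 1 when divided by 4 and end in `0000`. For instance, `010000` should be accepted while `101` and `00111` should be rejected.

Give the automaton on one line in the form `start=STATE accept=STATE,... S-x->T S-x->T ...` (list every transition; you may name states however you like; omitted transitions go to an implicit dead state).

Build one automaton per condition and run them in lockstep. One (4 states) tracks the count of `1`s modulo 4; the other (5 states) tracks how much of the suffix `0000` has currently been matched. Each combined state is a pair, one component from each; accept when both components accept. Equivalent product states are then merged.
An 8-state machine:
        0   1  
>  s0   s0  s1 
   s1   s2  s3 
   s2   s4  s3 
   s3   s3  s5 
   s4   s6  s3 
   s5   s5  s0 
   s6   s7  s3 
 * s7   s7  s3 
(> = start, * = accepting)

start=s0 accept=s7 s0-0->s0 s0-1->s1 s1-0->s2 s1-1->s3 s2-0->s4 s2-1->s3 s3-0->s3 s3-1->s5 s4-0->s6 s4-1->s3 s5-0->s5 s5-1->s0 s6-0->s7 s6-1->s3 s7-0->s7 s7-1->s3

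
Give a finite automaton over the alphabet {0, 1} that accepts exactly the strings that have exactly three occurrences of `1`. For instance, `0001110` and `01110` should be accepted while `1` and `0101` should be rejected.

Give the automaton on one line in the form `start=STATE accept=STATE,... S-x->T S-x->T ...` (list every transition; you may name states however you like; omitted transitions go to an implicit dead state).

Count `1`s, saturating at 4: states A through D mean 0 through 3 `1`s seen; E means more than 3. Each `1` increments (capped at E); other symbols loop. Accept from {D}.
5 states suffice.
       0  1 
>  A   A  B 
   B   B  C 
   C   C  D 
 * D   D  E 
   E   E  E 
(> = start, * = accepting)

start=A accept=D A-0->A A-1->B B-0->B B-1->C C-0->C C-1->D D-0->D D-1->E E-0->E E-1->E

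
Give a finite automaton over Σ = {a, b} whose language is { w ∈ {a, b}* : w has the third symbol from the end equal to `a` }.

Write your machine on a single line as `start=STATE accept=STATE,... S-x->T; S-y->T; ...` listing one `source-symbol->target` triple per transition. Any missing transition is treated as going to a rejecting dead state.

A DFA must remember the last 3 symbols (since which symbol is third-to-last isn't known until the input ends). Use one state per possible window of the last ≤3 symbols; accept from those whose window starts with `a`.
A 15-state machine:
          a    b  
>  q0     q1   q2 
   q1     q3   q4 
   q2     q5   q6 
   q3     q7   q8 
   q4     q9  q10 
   q5    q11  q12 
   q6    q13  q14 
 * q7     q7   q8 
 * q8     q9  q10 
 * q9    q11  q12 
 * q10   q13  q14 
   q11    q7   q8 
   q12    q9  q10 
   q13   q11  q12 
   q14   q13  q14 
(> = start, * = accepting)

start=q0; accept=q7,q8,q9,q10; q0-a->q1; q0-b->q2; q1-a->q3; q1-b->q4; q2-a->q5; q2-b->q6; q3-a->q7; q3-b->q8; q4-a->q9; q4-b->q10; q5-a->q11; q5-b->q12; q6-a->q13; q6-b->q14; q7-a->q7; q7-b->q8; q8-a->q9; q8-b->q10; q9-a->q11; q9-b->q12; q10-a->q13; q10-b->q14; q11-a->q7; q11-b->q8; q12-a->q9; q12-b->q10; q13-a->q11; q13-b->q12; q14-a->q13; q14-b->q14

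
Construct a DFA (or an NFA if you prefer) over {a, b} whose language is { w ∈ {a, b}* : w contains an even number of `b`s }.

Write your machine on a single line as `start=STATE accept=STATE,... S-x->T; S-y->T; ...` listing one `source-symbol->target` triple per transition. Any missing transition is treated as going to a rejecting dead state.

start=q0; accept=q0; q0-a->q0; q0-b->q1; q1-a->q1; q1-b->q0

Keep the running count of `b`s modulo 2: each `b` advances along the cycle q0 → q1 → q0 while other symbols loop. Accept at q0.
A 2-state machine:
        a   b  
>* q0   q0  q1 
   q1   q1  q0 
(> = start, * = accepting)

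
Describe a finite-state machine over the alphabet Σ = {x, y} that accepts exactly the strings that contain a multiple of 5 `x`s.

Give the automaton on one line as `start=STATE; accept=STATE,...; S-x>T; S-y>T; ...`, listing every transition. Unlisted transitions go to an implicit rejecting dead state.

Keep the running count of `x`s modulo 5: each `x` advances along the cycle s0 → s1 → s2 → s3 → s4 → s0 while other symbols loop. Accept at s0.
A 5-state machine:
        x   y  
>* s0   s1  s0 
   s1   s2  s1 
   s2   s3  s2 
   s3   s4  s3 
   s4   s0  s4 
(> = start, * = accepting)

start=s0; accept=s0; s0-x>s1; s0-y>s0; s1-x>s2; s1-y>s1; s2-x>s3; s2-y>s2; s3-x>s4; s3-y>s3; s4-x>s0; s4-y>s4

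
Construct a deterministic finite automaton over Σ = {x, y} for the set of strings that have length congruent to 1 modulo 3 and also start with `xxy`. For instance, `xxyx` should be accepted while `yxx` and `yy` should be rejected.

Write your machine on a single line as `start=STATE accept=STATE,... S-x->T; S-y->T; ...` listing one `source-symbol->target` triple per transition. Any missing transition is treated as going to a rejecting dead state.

start=S0; accept=S7; S0-x->S1; S0-y->S2; S1-x->S3; S1-y->S4; S2-x->S4; S2-y->S4; S3-x->S5; S3-y->S6; S4-x->S5; S4-y->S5; S5-x->S2; S5-y->S2; S6-x->S7; S6-y->S7; S7-x->S8; S7-y->S8; S8-x->S6; S8-y->S6

Build one automaton per condition and run them in lockstep. The first has 3 states tracking the input length modulo 3; the second has 5 states tracking whether the input so far still matches the prefix `xxy`. A product state is a pair (one from each), accepting exactly when both do.
9 states suffice.
        x   y  
>  S0   S1  S2 
   S1   S3  S4 
   S2   S4  S4 
   S3   S5  S6 
   S4   S5  S5 
   S5   S2  S2 
   S6   S7  S7 
 * S7   S8  S8 
   S8   S6  S6 
(> = start, * = accepting)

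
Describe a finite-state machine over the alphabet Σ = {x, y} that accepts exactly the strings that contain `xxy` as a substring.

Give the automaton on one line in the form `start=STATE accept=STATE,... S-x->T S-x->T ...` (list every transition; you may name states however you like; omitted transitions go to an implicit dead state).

Track how much of `xxy` has been matched so far: state q0 is no progress, q3 is the absorbing accept state reached once `xxy` has occurred. Intermediate states record partial matches; on a mismatch, fall back to the longest reusable overlap.
A 4-state machine:
        x   y  
>  q0   q1  q0 
   q1   q2  q0 
   q2   q2  q3 
 * q3   q3  q3 
(> = start, * = accepting)

start=q0 accept=q3 q0-x->q1 q0-y->q0 q1-x->q2 q1-y->q0 q2-x->q2 q2-y->q3 q3-x->q3 q3-y->q3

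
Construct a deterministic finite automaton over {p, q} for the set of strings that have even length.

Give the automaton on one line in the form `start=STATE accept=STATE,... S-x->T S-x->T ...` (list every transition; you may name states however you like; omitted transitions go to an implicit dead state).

start=s0 accept=s0 s0-p->s1 s0-q->s1 s1-p->s0 s1-q->s0

Only the length mod 2 matters, so use a 2-cycle: from any state, every input symbol moves to the next state, wrapping s1 back to s0. Mark s0 accepting.
A 2-state machine:
        p   q  
>* s0   s1  s1 
   s1   s0  s0 
(> = start, * = accepting)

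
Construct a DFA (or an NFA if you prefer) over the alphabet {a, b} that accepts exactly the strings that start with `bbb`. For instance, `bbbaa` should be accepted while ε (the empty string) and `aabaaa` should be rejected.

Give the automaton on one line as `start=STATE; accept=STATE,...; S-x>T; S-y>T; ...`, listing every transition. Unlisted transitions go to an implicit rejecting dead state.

start=q0; accept=q3; q0-a>q4; q0-b>q1; q1-a>q4; q1-b>q2; q2-a>q4; q2-b>q3; q3-a>q3; q3-b>q3; q4-a>q4; q4-b>q4

Check the first 3 symbols one by one: q0 through q2 record how many have matched `bbb` so far; any wrong symbol goes to the dead state q4. After all 3 match we enter the accepting sink q3.
A 5-state machine:
        a   b  
>  q0   q4  q1 
   q1   q4  q2 
   q2   q4  q3 
 * q3   q3  q3 
   q4   q4  q4 
(> = start, * = accepting)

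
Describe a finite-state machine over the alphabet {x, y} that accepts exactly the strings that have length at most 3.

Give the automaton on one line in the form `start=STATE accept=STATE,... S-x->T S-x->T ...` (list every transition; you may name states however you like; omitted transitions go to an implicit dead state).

start=S0 accept=S0,S1,S2,S3 S0-x->S1 S0-y->S1 S1-x->S2 S1-y->S2 S2-x->S3 S2-y->S3 S3-x->S4 S3-y->S4 S4-x->S4 S4-y->S4

We only need to distinguish lengths 0, 1, …, 3, and '>3'. Chain S0 → S1 → S2 → S3 → S4 on every symbol, with S4 looping. Accepting states: {S0, S1, S2, S3}.
        x   y  
>* S0   S1  S1 
 * S1   S2  S2 
 * S2   S3  S3 
 * S3   S4  S4 
   S4   S4  S4 
(> = start, * = accepting)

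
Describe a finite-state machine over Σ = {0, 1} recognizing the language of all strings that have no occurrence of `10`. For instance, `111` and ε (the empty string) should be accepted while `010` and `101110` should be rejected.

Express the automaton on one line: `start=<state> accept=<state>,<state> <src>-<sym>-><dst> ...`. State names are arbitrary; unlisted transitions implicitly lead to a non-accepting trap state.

start=s0 accept=s0,s1 s0-0->s0 s0-1->s1 s1-0->s2 s1-1->s1 s2-0->s2 s2-1->s2

Track partial matches of the forbidden pattern `10`. State s2 is a dead state reached once `10` has occurred; every other state accepts. s0 means no part of `10` is currently matched.
A 3-state machine:
        0   1  
>* s0   s0  s1 
 * s1   s2  s1 
   s2   s2  s2 
(> = start, * = accepting)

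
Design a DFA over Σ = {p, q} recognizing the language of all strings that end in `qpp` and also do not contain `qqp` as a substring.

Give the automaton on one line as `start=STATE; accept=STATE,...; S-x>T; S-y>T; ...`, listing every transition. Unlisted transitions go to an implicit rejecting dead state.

Build one automaton per condition and run them in lockstep. The first has 4 states tracking how much of the suffix `qpp` has currently been matched; the second has 4 states tracking partial matches of the forbidden pattern `qqp`. A product state is a pair (one from each), accepting exactly when both do. Minimizing collapses redundant product states.
A 5-state machine:
        p   q  
>  S0   S0  S1 
   S1   S2  S3 
   S2   S4  S1 
   S3   S3  S3 
 * S4   S0  S1 
(> = start, * = accepting)

start=S0; accept=S4; S0-p>S0; S0-q>S1; S1-p>S2; S1-q>S3; S2-p>S4; S2-q>S1; S3-p>S3; S3-q>S3; S4-p>S0; S4-q>S1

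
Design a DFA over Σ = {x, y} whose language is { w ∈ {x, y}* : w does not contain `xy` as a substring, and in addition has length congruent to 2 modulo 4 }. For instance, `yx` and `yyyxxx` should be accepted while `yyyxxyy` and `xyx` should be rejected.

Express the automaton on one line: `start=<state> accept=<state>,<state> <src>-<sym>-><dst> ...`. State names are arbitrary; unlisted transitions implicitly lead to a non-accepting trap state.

start=s0 accept=s3,s5 s0-x->s1 s0-y->s2 s1-x->s3 s1-y->s4 s2-x->s3 s2-y->s5 s3-x->s6 s3-y->s7 s4-x->s7 s4-y->s7 s5-x->s6 s5-y->s8 s6-x->s9 s6-y->s10 s7-x->s10 s7-y->s10 s8-x->s9 s8-y->s0 s9-x->s1 s9-y->s11 s10-x->s11 s10-y->s11 s11-x->s4 s11-y->s4

Run two small machines in parallel and take their product. The first has 3 states tracking partial matches of the forbidden pattern `xy`; the second has 4 states tracking the input length modulo 4. A product state is a pair (one from each), accepting exactly when both do.
With 12 states:
          x    y  
>  s0     s1   s2 
   s1     s3   s4 
   s2     s3   s5 
 * s3     s6   s7 
   s4     s7   s7 
 * s5     s6   s8 
   s6     s9  s10 
   s7    s10  s10 
   s8     s9   s0 
   s9     s1  s11 
   s10   s11  s11 
   s11    s4   s4 
(> = start, * = accepting)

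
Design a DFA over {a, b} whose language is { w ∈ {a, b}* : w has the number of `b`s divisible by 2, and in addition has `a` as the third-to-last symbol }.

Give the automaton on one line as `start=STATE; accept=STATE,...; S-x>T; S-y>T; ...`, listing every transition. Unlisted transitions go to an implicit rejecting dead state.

start=q0; accept=q6,q7,q10,q11; q0-a>q1; q0-b>q2; q1-a>q3; q1-b>q4; q2-a>q5; q2-b>q0; q3-a>q6; q3-b>q4; q4-a>q5; q4-b>q7; q5-a>q8; q5-b>q9; q6-a>q6; q6-b>q4; q7-a>q1; q7-b>q2; q8-a>q8; q8-b>q10; q9-a>q11; q9-b>q2; q10-a>q11; q10-b>q2; q11-a>q3; q11-b>q4

Handle the two conditions separately and then intersect. The first has 2 states tracking the count of `b`s modulo 2; the second has 15 states tracking the last 3 symbols read. A product state is a pair (one from each), accepting exactly when both do. Equivalent product states are then merged.
12 states suffice.
          a    b  
>  q0     q1   q2 
   q1     q3   q4 
   q2     q5   q0 
   q3     q6   q4 
   q4     q5   q7 
   q5     q8   q9 
 * q6     q6   q4 
 * q7     q1   q2 
   q8     q8  q10 
   q9    q11   q2 
 * q10   q11   q2 
 * q11    q3   q4 
(> = start, * = accepting)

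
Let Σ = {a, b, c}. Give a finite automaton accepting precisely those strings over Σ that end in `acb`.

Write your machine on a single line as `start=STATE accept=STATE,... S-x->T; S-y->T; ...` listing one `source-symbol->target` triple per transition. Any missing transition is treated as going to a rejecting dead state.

Remember how much of `acb` the current input suffix matches. State q0 means no match yet; q1 means the last symbol is `a`; q2 means the last 2 symbols are `ac`; q3 means the last 3 symbols are `acb`. Only q3 accepts. On a mismatch, fall back to the longest proper suffix that is still a prefix of `acb`.
With 4 states:
        a   b   c  
>  q0   q1  q0  q0 
   q1   q1  q0  q2 
   q2   q1  q3  q0 
 * q3   q1  q0  q0 
(> = start, * = accepting)

start=q0; accept=q3; q0-a->q1; q0-b->q0; q0-c->q0; q1-a->q1; q1-b->q0; q1-c->q2; q2-a->q1; q2-b->q3; q2-c->q0; q3-a->q1; q3-b->q0; q3-c->q0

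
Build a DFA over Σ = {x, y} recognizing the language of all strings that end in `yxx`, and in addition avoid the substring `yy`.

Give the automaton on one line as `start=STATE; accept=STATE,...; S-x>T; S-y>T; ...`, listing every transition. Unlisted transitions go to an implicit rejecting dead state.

Run two small machines in parallel and take their product. The first has 4 states tracking how much of the suffix `yxx` has currently been matched; the second has 3 states tracking partial matches of the forbidden pattern `yy`. A product state is a pair (one from each), accepting exactly when both do.
        x   y  
>  q0   q0  q1 
   q1   q2  q3 
   q2   q4  q1 
   q3   q5  q3 
 * q4   q0  q1 
   q5   q6  q3 
   q6   q7  q3 
   q7   q7  q3 
(> = start, * = accepting)

start=q0; accept=q4; q0-x>q0; q0-y>q1; q1-x>q2; q1-y>q3; q2-x>q4; q2-y>q1; q3-x>q5; q3-y>q3; q4-x>q0; q4-y>q1; q5-x>q6; q5-y>q3; q6-x>q7; q6-y>q3; q7-x>q7; q7-y>q3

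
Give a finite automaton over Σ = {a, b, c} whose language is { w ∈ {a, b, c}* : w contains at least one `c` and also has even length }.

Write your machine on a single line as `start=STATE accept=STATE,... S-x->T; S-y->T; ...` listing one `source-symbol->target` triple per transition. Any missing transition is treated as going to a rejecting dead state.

Run two small machines in parallel and take their product. One (3 states) tracks the count of `c`s, saturating at 2; the other (2 states) tracks the input length modulo 2. Each combined state is a pair, one component from each; accept when both components accept. After merging equivalent states the machine shrinks.
A 4-state machine:
        a   b   c  
>  q0   q1  q1  q2 
   q1   q0  q0  q3 
   q2   q3  q3  q3 
 * q3   q2  q2  q2 
(> = start, * = accepting)

start=q0; accept=q3; q0-a->q1; q0-b->q1; q0-c->q2; q1-a->q0; q1-b->q0; q1-c->q3; q2-a->q3; q2-b->q3; q2-c->q3; q3-a->q2; q3-b->q2; q3-c->q2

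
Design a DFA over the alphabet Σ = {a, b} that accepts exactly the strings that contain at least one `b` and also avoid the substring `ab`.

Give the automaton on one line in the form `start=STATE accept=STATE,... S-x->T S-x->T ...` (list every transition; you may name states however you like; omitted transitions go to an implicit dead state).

start=q0 accept=q2,q3 q0-a->q1 q0-b->q2 q1-a->q1 q1-b->q1 q2-a->q3 q2-b->q2 q3-a->q3 q3-b->q1

Run two small machines in parallel and take their product. One (3 states) tracks the count of `b`s, saturating at 2; the other (3 states) tracks partial matches of the forbidden pattern `ab`. Each combined state is a pair, one component from each; accept when both components accept. After merging equivalent states the machine shrinks.
4 states suffice.
        a   b  
>  q0   q1  q2 
   q1   q1  q1 
 * q2   q3  q2 
 * q3   q3  q1 
(> = start, * = accepting)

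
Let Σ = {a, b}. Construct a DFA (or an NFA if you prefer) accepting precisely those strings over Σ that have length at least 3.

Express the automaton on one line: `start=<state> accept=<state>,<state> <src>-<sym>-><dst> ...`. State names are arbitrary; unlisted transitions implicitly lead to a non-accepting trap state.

start=q0 accept=q3,q4 q0-a->q1 q0-b->q1 q1-a->q2 q1-b->q2 q2-a->q3 q2-b->q3 q3-a->q4 q3-b->q4 q4-a->q4 q4-b->q4

Count input length up to 4: every symbol moves from q0 toward q4, which means 'more than 3' and absorbs. Accept from {q3, q4}.
        a   b  
>  q0   q1  q1 
   q1   q2  q2 
   q2   q3  q3 
 * q3   q4  q4 
 * q4   q4  q4 
(> = start, * = accepting)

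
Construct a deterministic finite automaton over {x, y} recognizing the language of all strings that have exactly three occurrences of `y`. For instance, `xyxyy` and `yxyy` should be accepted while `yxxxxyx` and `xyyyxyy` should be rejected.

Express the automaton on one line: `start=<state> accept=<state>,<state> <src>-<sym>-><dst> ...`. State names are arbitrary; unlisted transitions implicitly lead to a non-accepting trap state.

Count `y`s, saturating at 4: states s0 through s3 mean 0 through 3 `y`s seen; s4 means more than 3. Each `y` increments (capped at s4); other symbols loop. Accept from {s3}.
With 5 states:
        x   y  
>  s0   s0  s1 
   s1   s1  s2 
   s2   s2  s3 
 * s3   s3  s4 
   s4   s4  s4 
(> = start, * = accepting)

start=s0 accept=s3 s0-x->s0 s0-y->s1 s1-x->s1 s1-y->s2 s2-x->s2 s2-y->s3 s3-x->s3 s3-y->s4 s4-x->s4 s4-y->s4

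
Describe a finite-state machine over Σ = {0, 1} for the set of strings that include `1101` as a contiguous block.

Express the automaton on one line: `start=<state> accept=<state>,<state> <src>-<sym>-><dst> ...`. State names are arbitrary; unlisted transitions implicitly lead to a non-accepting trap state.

States q0..q3 record the length of the longest prefix of `1101` that matches the current input suffix. Reaching q4 means `1101` has been seen, and we stay there forever. Accept from q4.
        0   1  
>  q0   q0  q1 
   q1   q0  q2 
   q2   q3  q2 
   q3   q0  q4 
 * q4   q4  q4 
(> = start, * = accepting)

start=q0 accept=q4 q0-0->q0 q0-1->q1 q1-0->q0 q1-1->q2 q2-0->q3 q2-1->q2 q3-0->q0 q3-1->q4 q4-0->q4 q4-1->q4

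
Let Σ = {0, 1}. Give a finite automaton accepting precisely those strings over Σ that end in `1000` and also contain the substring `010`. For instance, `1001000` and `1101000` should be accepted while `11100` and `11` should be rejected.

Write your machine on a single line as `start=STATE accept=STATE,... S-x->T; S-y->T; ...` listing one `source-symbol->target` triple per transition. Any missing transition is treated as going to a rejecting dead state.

start=q0; accept=q10; q0-0->q1; q0-1->q2; q1-0->q1; q1-1->q3; q2-0->q4; q2-1->q2; q3-0->q5; q3-1->q2; q4-0->q6; q4-1->q3; q5-0->q7; q5-1->q8; q6-0->q9; q6-1->q3; q7-0->q10; q7-1->q8; q8-0->q5; q8-1->q8; q9-0->q1; q9-1->q3; q10-0->q11; q10-1->q8; q11-0->q11; q11-1->q8

Handle the two conditions separately and then intersect. One (5 states) tracks how much of the suffix `1000` has currently been matched; the other (4 states) tracks whether and how much of `010` has been seen. Each combined state is a pair, one component from each; accept when both components accept.
A 12-state machine:
          0    1  
>  q0     q1   q2 
   q1     q1   q3 
   q2     q4   q2 
   q3     q5   q2 
   q4     q6   q3 
   q5     q7   q8 
   q6     q9   q3 
   q7    q10   q8 
   q8     q5   q8 
   q9     q1   q3 
 * q10   q11   q8 
   q11   q11   q8 
(> = start, * = accepting)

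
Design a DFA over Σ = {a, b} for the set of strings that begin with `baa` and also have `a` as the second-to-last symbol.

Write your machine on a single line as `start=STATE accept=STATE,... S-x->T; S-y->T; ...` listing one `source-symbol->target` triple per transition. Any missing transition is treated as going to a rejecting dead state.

start=s0; accept=s4,s5; s0-a->s1; s0-b->s2; s1-a->s1; s1-b->s1; s2-a->s3; s2-b->s1; s3-a->s4; s3-b->s1; s4-a->s4; s4-b->s5; s5-a->s6; s5-b->s7; s6-a->s4; s6-b->s5; s7-a->s6; s7-b->s7

Build one automaton per condition and run them in lockstep. One (5 states) tracks whether the input so far still matches the prefix `baa`; the other (7 states) tracks the last 2 symbols read. Each combined state is a pair, one component from each; accept when both components accept. After merging equivalent states the machine shrinks.
8 states suffice.
        a   b  
>  s0   s1  s2 
   s1   s1  s1 
   s2   s3  s1 
   s3   s4  s1 
 * s4   s4  s5 
 * s5   s6  s7 
   s6   s4  s5 
   s7   s6  s7 
(> = start, * = accepting)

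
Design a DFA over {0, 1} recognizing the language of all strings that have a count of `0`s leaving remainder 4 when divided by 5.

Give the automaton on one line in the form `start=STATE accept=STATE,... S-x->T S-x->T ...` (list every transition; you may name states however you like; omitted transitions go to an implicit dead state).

start=S0 accept=S4 S0-0->S1 S0-1->S0 S1-0->S2 S1-1->S1 S2-0->S3 S2-1->S2 S3-0->S4 S3-1->S3 S4-0->S0 S4-1->S4

The only thing that matters is how many `0`s have appeared, reduced mod 5. Use one state per residue: S0 for 0, …, S4 for 4. Reading `0` moves to the next residue; anything else stays put. S4 is accepting.
5 states suffice.
        0   1  
>  S0   S1  S0 
   S1   S2  S1 
   S2   S3  S2 
   S3   S4  S3 
 * S4   S0  S4 
(> = start, * = accepting)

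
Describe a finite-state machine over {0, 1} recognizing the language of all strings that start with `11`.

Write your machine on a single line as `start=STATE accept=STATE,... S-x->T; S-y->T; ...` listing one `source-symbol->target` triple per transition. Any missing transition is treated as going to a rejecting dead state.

Walk along `11` while the input agrees: from s0 take `1` to s1, and so on. Any deviation drops to the rejecting sink s3. Once s2 is reached the prefix is confirmed and every continuation is accepted.
4 states suffice.
        0   1  
>  s0   s3  s1 
   s1   s3  s2 
 * s2   s2  s2 
   s3   s3  s3 
(> = start, * = accepting)

start=s0; accept=s2; s0-0->s3; s0-1->s1; s1-0->s3; s1-1->s2; s2-0->s2; s2-1->s2; s3-0->s3; s3-1->s3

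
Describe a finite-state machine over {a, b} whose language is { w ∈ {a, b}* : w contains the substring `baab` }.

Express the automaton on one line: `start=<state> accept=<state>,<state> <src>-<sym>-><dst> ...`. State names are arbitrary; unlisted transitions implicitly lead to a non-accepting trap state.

start=q0 accept=q4 q0-a->q0 q0-b->q1 q1-a->q2 q1-b->q1 q2-a->q3 q2-b->q1 q3-a->q0 q3-b->q4 q4-a->q4 q4-b->q4

States q0..q3 record the length of the longest prefix of `baab` that matches the current input suffix. Reaching q4 means `baab` has been seen, and we stay there forever. Accept from q4.
5 states suffice.
        a   b  
>  q0   q0  q1 
   q1   q2  q1 
   q2   q3  q1 
   q3   q0  q4 
 * q4   q4  q4 
(> = start, * = accepting)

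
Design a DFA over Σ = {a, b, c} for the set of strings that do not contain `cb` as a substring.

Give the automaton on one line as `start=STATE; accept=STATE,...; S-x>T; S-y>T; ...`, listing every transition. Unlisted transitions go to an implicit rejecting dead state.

start=S0; accept=S0,S1; S0-a>S0; S0-b>S0; S0-c>S1; S1-a>S0; S1-b>S2; S1-c>S1; S2-a>S2; S2-b>S2; S2-c>S2

Track partial matches of the forbidden pattern `cb`. State S2 is a dead state reached once `cb` has occurred; every other state accepts. S0 means no part of `cb` is currently matched.
With 3 states:
        a   b   c  
>* S0   S0  S0  S1 
 * S1   S0  S2  S1 
   S2   S2  S2  S2 
(> = start, * = accepting)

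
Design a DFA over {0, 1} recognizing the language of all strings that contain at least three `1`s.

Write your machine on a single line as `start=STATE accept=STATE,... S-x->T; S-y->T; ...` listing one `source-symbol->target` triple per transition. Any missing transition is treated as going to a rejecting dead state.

start=q0; accept=q3,q4; q0-0->q0; q0-1->q1; q1-0->q1; q1-1->q2; q2-0->q2; q2-1->q3; q3-0->q3; q3-1->q4; q4-0->q4; q4-1->q4

Count `1`s, saturating at 4: states q0 through q3 mean 0 through 3 `1`s seen; q4 means more than 3. Each `1` increments (capped at q4); other symbols loop. Accept from {q3, q4}.
        0   1  
>  q0   q0  q1 
   q1   q1  q2 
   q2   q2  q3 
 * q3   q3  q4 
 * q4   q4  q4 
(> = start, * = accepting)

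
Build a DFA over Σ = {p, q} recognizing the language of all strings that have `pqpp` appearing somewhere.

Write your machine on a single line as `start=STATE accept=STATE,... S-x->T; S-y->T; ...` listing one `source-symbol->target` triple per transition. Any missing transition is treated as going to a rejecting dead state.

start=S0; accept=S4; S0-p->S1; S0-q->S0; S1-p->S1; S1-q->S2; S2-p->S3; S2-q->S0; S3-p->S4; S3-q->S2; S4-p->S4; S4-q->S4

States S0..S3 record the length of the longest prefix of `pqpp` that matches the current input suffix. Reaching S4 means `pqpp` has been seen, and we stay there forever. Accept from S4.
With 5 states:
        p   q  
>  S0   S1  S0 
   S1   S1  S2 
   S2   S3  S0 
   S3   S4  S2 
 * S4   S4  S4 
(> = start, * = accepting)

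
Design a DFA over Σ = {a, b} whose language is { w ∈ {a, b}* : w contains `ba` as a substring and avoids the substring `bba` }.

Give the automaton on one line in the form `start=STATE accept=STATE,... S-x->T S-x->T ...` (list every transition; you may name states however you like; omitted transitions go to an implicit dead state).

start=s0 accept=s2,s4,s6 s0-a->s0 s0-b->s1 s1-a->s2 s1-b->s3 s2-a->s2 s2-b->s4 s3-a->s5 s3-b->s3 s4-a->s2 s4-b->s6 s5-a->s5 s5-b->s5 s6-a->s5 s6-b->s6

Handle the two conditions separately and then intersect. One (3 states) tracks whether and how much of `ba` has been seen; the other (4 states) tracks partial matches of the forbidden pattern `bba`. Each combined state is a pair, one component from each; accept when both components accept.
A 7-state machine:
        a   b  
>  s0   s0  s1 
   s1   s2  s3 
 * s2   s2  s4 
   s3   s5  s3 
 * s4   s2  s6 
   s5   s5  s5 
 * s6   s5  s6 
(> = start, * = accepting)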